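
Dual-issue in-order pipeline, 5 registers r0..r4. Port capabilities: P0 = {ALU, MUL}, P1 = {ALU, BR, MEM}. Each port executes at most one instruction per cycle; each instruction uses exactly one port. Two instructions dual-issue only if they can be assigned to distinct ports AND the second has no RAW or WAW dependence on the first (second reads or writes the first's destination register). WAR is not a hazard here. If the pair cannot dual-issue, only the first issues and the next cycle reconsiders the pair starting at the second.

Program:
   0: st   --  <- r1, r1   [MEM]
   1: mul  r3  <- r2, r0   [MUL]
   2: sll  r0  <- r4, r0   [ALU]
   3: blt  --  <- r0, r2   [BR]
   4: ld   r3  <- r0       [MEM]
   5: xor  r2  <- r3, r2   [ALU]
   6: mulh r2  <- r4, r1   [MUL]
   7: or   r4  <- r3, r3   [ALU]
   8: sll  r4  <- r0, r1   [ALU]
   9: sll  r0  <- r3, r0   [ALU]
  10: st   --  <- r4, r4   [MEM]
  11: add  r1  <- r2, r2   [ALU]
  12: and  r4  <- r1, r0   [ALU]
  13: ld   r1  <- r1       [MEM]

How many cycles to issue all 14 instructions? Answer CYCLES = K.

CYCLES = 9

0. st.MEM;mul.MUL @i0&i1  | pair
1. sll.ALU @i2  | RAW r0
2. blt.BR @i3  | no-port BR/MEM
3. ld.MEM @i4  | RAW r3
4. xor.ALU @i5  | WAW r2
5. mulh.MUL;or.ALU @i6&i7  | pair
6. sll.ALU;sll.ALU @i8&i9  | pair
7. st.MEM;add.ALU @i10&i11  | pair
8. and.ALU;ld.MEM @i12&i13  | pair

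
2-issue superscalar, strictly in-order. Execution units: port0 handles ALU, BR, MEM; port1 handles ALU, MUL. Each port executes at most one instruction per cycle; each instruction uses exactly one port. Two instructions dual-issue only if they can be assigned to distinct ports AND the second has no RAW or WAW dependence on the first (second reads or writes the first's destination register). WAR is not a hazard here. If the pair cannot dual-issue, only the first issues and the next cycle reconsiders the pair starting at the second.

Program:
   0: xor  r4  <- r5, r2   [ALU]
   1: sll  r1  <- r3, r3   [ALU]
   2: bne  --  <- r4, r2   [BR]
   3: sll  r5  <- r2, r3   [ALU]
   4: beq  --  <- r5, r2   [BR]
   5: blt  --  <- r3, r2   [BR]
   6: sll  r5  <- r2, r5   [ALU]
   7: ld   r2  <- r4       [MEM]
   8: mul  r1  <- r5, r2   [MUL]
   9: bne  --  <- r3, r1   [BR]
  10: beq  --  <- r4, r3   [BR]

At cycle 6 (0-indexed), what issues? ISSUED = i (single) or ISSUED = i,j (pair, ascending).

[0] i0&i1  xor sll  -- 2-wide
[1] i2&i3  bne sll  -- 2-wide
[2] i4  beq  -- no-port BR/BR
[3] i5&i6  blt sll  -- 2-wide
[4] i7  ld  -- RAW r2
[5] i8  mul  -- RAW r1
[6] i9  bne  -- no-port BR/BR
[7] i10  beq  -- tail

ISSUED = 9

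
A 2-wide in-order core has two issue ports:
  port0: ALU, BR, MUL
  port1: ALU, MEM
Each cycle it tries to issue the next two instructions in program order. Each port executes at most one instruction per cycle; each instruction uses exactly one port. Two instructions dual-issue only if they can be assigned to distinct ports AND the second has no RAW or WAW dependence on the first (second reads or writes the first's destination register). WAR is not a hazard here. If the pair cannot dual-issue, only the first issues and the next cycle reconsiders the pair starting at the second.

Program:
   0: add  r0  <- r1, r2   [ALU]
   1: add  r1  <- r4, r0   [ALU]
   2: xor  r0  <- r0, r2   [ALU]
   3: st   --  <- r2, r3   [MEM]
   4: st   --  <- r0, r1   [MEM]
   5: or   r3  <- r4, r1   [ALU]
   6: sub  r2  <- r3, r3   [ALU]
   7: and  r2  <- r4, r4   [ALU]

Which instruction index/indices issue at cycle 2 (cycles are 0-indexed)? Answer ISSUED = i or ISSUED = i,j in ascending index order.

ISSUED = 3

c0: i0 add.ALU  RAW r0
c1: i1/i2 add.ALU;xor.ALU  dual
c2: i3 st.MEM  no-port MEM/MEM
c3: i4/i5 st.MEM;or.ALU  dual
c4: i6 sub.ALU  WAW r2
c5: i7 and.ALU  tail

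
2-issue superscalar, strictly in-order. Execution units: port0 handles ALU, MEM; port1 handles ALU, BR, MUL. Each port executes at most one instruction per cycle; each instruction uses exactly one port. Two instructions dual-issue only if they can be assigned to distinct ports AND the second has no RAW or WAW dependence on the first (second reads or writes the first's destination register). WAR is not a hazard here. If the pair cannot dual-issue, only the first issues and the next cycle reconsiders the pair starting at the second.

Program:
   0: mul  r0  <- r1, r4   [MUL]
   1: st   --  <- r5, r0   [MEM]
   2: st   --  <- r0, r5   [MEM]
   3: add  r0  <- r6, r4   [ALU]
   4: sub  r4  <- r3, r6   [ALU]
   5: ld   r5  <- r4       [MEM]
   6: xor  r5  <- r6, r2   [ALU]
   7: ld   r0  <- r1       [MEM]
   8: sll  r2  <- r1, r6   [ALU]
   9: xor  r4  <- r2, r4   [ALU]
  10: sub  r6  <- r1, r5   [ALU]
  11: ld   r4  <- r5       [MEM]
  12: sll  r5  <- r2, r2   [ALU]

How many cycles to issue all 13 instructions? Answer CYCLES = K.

  cy0 -> i0 (mul) RAW r0
  cy1 -> i1 (st) no-port MEM/MEM
  cy2 -> i2&i3 (st+add) pair
  cy3 -> i4 (sub) RAW r4
  cy4 -> i5 (ld) WAW r5
  cy5 -> i6&i7 (xor+ld) pair
  cy6 -> i8 (sll) RAW r2
  cy7 -> i9&i10 (xor+sub) pair
  cy8 -> i11&i12 (ld+sll) pair

CYCLES = 9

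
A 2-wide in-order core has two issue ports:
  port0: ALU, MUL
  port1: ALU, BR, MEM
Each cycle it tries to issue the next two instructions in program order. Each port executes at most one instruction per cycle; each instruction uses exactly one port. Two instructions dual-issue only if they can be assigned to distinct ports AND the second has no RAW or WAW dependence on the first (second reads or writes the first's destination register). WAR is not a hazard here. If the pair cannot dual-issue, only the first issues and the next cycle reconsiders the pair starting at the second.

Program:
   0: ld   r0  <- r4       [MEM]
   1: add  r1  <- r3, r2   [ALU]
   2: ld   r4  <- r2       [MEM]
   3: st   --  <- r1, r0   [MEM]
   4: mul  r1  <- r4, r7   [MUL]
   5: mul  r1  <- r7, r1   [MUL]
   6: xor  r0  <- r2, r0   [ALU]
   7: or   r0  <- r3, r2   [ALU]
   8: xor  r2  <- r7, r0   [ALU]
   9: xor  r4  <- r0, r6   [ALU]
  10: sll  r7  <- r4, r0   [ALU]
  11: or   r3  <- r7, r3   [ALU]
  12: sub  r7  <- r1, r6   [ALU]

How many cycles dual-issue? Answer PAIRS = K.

t=0 i0/i1:ld/add ; 2-wide
t=1 i2:ld ; no-port MEM/MEM
t=2 i3/i4:st/mul ; 2-wide
t=3 i5/i6:mul/xor ; 2-wide
t=4 i7:or ; RAW r0
t=5 i8/i9:xor/xor ; 2-wide
t=6 i10:sll ; RAW r7
t=7 i11/i12:or/sub ; 2-wide

PAIRS = 5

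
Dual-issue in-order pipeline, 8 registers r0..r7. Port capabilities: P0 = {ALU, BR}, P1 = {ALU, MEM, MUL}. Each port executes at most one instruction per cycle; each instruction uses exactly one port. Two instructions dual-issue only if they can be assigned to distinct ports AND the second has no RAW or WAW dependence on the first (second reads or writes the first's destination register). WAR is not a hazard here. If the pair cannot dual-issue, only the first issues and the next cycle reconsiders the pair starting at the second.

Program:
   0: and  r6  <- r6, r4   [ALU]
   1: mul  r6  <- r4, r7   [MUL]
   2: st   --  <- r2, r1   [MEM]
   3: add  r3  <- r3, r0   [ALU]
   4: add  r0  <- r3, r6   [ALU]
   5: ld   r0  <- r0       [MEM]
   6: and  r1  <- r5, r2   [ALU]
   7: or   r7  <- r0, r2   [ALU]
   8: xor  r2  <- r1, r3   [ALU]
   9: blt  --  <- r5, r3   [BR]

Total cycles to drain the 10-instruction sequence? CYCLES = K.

#0 head=0: and i0 WAW r6
#1 head=1: mul i1 no-port MUL/MEM
#2 head=2: st add i2+i3 pair
#3 head=4: add i4 RAW+WAW r0
#4 head=5: ld and i5+i6 pair
#5 head=7: or xor i7+i8 pair
#6 head=9: blt i9 tail

CYCLES = 7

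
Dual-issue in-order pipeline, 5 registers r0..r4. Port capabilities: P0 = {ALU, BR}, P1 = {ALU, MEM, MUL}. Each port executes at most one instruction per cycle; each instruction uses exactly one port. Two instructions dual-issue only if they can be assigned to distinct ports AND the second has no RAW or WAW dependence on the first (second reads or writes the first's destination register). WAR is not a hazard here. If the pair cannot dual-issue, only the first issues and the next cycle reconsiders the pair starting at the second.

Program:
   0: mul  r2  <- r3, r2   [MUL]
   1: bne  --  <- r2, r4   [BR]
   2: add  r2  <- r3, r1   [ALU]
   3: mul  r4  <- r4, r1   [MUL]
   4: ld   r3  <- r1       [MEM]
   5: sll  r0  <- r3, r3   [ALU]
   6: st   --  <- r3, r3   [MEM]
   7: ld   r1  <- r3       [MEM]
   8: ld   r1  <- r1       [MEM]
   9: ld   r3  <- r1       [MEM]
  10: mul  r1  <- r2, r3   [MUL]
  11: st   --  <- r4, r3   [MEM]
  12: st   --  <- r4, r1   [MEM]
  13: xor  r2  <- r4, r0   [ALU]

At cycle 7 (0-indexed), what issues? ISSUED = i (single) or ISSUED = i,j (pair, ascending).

ISSUED = 9

0. mul.MUL @i0  | RAW r2
1. bne.BR;add.ALU @i1&i2  | dual
2. mul.MUL @i3  | no-port MUL/MEM
3. ld.MEM @i4  | RAW r3
4. sll.ALU;st.MEM @i5&i6  | dual
5. ld.MEM @i7  | no-port MEM/MEM
6. ld.MEM @i8  | no-port MEM/MEM
7. ld.MEM @i9  | no-port MEM/MUL
8. mul.MUL @i10  | no-port MUL/MEM
9. st.MEM @i11  | no-port MEM/MEM
10. st.MEM;xor.ALU @i12&i13  | dual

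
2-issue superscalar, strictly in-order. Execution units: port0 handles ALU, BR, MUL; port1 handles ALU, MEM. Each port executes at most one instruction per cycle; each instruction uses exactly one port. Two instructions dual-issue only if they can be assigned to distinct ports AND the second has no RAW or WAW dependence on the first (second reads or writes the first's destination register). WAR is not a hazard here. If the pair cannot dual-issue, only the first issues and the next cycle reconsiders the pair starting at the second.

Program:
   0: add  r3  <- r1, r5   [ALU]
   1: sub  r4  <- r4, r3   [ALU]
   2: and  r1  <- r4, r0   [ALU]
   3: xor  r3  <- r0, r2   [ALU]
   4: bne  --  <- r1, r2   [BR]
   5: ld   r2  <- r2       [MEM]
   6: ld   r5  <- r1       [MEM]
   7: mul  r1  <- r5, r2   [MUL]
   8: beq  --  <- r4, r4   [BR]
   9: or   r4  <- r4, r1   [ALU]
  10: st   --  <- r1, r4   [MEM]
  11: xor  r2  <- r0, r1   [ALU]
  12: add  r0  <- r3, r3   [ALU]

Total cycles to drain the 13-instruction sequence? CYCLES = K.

#0 head=0: add.ALU i0 RAW r3
#1 head=1: sub.ALU i1 RAW r4
#2 head=2: and.ALU xor.ALU i2/i3 pair
#3 head=4: bne.BR ld.MEM i4/i5 pair
#4 head=6: ld.MEM i6 RAW r5
#5 head=7: mul.MUL i7 no-port MUL/BR
#6 head=8: beq.BR or.ALU i8/i9 pair
#7 head=10: st.MEM xor.ALU i10/i11 pair
#8 head=12: add.ALU i12 tail

CYCLES = 9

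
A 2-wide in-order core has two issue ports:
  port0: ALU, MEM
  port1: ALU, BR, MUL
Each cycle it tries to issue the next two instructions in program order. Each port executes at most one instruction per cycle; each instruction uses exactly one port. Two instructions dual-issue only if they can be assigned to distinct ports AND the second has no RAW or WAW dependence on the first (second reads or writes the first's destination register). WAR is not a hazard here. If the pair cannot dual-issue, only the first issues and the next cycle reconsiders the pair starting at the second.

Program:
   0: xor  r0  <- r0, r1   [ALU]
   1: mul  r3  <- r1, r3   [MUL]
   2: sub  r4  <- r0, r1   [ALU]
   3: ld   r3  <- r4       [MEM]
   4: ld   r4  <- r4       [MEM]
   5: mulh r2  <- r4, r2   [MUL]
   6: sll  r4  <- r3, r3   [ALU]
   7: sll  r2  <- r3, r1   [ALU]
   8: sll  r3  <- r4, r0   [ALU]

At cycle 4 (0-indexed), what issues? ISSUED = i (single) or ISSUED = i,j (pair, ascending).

c0: i0,i1 xor.ALU;mul.MUL  pair
c1: i2 sub.ALU  RAW r4
c2: i3 ld.MEM  no-port MEM/MEM
c3: i4 ld.MEM  RAW r4
c4: i5,i6 mulh.MUL;sll.ALU  pair
c5: i7,i8 sll.ALU;sll.ALU  pair

ISSUED = 5,6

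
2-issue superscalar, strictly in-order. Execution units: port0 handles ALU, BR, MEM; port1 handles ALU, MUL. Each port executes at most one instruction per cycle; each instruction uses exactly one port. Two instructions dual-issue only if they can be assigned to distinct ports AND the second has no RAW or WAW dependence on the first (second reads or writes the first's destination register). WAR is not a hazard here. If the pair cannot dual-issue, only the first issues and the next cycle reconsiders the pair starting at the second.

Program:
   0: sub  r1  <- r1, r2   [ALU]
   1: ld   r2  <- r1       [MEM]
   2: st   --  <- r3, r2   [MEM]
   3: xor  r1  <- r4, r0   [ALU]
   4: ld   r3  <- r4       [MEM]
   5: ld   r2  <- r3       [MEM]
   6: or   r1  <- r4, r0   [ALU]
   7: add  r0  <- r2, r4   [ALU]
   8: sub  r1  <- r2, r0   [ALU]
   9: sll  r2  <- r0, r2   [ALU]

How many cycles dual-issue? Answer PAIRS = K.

PAIRS = 3

#0 head=0: sub.ALU i0 RAW r1
#1 head=1: ld.MEM i1 no-port MEM/MEM
#2 head=2: st.MEM+xor.ALU i2/i3 2-wide
#3 head=4: ld.MEM i4 no-port MEM/MEM
#4 head=5: ld.MEM+or.ALU i5/i6 2-wide
#5 head=7: add.ALU i7 RAW r0
#6 head=8: sub.ALU+sll.ALU i8/i9 2-wide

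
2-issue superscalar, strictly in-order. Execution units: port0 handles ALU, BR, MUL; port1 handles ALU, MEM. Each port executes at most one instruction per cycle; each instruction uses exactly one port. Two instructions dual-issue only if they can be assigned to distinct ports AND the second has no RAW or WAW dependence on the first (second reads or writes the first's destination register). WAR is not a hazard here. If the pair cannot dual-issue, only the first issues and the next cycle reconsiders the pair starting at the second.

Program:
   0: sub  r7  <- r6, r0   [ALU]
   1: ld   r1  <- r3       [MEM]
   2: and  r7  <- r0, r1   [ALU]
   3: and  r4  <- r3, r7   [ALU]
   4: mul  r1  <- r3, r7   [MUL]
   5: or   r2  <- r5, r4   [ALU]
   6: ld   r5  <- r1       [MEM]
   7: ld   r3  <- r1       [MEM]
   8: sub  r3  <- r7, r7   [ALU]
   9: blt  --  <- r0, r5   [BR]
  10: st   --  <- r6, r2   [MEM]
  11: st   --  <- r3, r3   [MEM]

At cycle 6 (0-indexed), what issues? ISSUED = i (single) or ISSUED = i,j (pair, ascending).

0. sub/ld @i0+i1  | dual
1. and @i2  | RAW r7
2. and/mul @i3+i4  | dual
3. or/ld @i5+i6  | dual
4. ld @i7  | WAW r3
5. sub/blt @i8+i9  | dual
6. st @i10  | no-port MEM/MEM
7. st @i11  | tail

ISSUED = 10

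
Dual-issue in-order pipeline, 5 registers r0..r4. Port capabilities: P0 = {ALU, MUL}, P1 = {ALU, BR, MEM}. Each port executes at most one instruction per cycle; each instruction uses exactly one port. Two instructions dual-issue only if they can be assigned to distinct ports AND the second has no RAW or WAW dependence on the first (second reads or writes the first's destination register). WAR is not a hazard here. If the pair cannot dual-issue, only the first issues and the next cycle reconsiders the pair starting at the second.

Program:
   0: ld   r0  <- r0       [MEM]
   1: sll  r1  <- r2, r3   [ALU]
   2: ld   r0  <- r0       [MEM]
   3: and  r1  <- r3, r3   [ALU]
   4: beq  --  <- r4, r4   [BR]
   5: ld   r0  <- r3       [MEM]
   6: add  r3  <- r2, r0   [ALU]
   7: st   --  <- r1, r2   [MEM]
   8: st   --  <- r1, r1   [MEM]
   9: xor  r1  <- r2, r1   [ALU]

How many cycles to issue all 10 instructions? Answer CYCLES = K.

CYCLES = 6

[0] i0/i1  ld;sll  -- 2-wide
[1] i2/i3  ld;and  -- 2-wide
[2] i4  beq  -- no-port BR/MEM
[3] i5  ld  -- RAW r0
[4] i6/i7  add;st  -- 2-wide
[5] i8/i9  st;xor  -- 2-wide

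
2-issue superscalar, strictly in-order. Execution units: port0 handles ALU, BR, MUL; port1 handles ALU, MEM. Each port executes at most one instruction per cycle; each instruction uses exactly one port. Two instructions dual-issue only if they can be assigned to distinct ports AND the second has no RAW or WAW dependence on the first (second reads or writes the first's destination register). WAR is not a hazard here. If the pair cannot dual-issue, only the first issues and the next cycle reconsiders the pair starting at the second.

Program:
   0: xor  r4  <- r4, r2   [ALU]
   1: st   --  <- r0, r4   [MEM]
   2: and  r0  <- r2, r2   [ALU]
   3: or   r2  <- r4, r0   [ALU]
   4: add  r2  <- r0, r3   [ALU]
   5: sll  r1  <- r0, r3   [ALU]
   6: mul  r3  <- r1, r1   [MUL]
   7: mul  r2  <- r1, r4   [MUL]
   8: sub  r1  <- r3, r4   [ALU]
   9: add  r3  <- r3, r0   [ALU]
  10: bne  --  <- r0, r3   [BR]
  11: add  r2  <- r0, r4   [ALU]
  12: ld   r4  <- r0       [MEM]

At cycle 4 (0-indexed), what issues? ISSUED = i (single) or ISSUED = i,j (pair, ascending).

ISSUED = 6

#0 head=0: xor i0 RAW r4
#1 head=1: st/and i1&i2 dual
#2 head=3: or i3 WAW r2
#3 head=4: add/sll i4&i5 dual
#4 head=6: mul i6 no-port MUL/MUL
#5 head=7: mul/sub i7&i8 dual
#6 head=9: add i9 RAW r3
#7 head=10: bne/add i10&i11 dual
#8 head=12: ld i12 tail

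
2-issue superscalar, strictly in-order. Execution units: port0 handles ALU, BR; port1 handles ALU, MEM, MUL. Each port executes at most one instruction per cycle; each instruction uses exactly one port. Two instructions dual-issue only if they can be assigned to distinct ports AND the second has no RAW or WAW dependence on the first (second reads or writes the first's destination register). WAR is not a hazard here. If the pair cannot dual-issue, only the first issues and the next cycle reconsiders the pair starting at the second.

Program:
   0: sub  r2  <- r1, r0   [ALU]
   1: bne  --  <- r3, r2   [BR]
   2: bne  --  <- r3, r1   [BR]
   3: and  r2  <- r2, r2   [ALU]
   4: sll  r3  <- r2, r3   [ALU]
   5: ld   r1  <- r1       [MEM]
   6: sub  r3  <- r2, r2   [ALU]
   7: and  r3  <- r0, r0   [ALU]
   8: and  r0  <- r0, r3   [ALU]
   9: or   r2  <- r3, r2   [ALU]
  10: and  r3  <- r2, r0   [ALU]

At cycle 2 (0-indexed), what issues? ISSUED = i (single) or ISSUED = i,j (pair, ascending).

#0 head=0: sub.ALU i0 RAW r2
#1 head=1: bne.BR i1 no-port BR/BR
#2 head=2: bne.BR and.ALU i2/i3 dual
#3 head=4: sll.ALU ld.MEM i4/i5 dual
#4 head=6: sub.ALU i6 WAW r3
#5 head=7: and.ALU i7 RAW r3
#6 head=8: and.ALU or.ALU i8/i9 dual
#7 head=10: and.ALU i10 tail

ISSUED = 2,3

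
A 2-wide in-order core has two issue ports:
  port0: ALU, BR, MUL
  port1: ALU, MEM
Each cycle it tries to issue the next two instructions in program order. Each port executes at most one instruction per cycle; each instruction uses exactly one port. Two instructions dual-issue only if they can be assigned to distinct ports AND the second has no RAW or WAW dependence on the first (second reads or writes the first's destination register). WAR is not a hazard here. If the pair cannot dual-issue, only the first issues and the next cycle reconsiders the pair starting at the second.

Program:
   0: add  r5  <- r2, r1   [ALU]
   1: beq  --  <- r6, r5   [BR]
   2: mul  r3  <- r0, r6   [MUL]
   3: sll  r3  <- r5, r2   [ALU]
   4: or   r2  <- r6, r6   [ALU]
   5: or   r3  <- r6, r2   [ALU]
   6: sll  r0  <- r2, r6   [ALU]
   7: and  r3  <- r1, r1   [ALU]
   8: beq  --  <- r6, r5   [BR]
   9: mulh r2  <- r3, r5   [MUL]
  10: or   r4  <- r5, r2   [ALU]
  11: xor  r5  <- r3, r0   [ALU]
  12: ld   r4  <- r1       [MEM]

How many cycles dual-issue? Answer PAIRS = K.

t=0 i0:add.ALU ; RAW r5
t=1 i1:beq.BR ; no-port BR/MUL
t=2 i2:mul.MUL ; WAW r3
t=3 i3,i4:sll.ALU;or.ALU ; dual
t=4 i5,i6:or.ALU;sll.ALU ; dual
t=5 i7,i8:and.ALU;beq.BR ; dual
t=6 i9:mulh.MUL ; RAW r2
t=7 i10,i11:or.ALU;xor.ALU ; dual
t=8 i12:ld.MEM ; tail

PAIRS = 4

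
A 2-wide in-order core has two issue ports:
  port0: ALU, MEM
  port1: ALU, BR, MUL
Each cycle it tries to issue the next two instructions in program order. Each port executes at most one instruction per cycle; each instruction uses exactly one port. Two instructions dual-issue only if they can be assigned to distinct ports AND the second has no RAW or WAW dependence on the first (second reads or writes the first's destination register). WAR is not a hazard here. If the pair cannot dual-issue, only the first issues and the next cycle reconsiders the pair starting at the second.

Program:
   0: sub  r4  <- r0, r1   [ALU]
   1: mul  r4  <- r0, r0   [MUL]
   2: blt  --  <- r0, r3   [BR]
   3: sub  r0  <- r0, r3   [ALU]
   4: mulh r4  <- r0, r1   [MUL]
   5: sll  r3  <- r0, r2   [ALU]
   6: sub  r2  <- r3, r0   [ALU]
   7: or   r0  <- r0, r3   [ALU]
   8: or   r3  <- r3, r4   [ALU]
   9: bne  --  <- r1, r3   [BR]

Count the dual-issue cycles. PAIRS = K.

PAIRS = 3

t=0 i0:sub.ALU ; WAW r4
t=1 i1:mul.MUL ; no-port MUL/BR
t=2 i2/i3:blt.BR+sub.ALU ; pair
t=3 i4/i5:mulh.MUL+sll.ALU ; pair
t=4 i6/i7:sub.ALU+or.ALU ; pair
t=5 i8:or.ALU ; RAW r3
t=6 i9:bne.BR ; tail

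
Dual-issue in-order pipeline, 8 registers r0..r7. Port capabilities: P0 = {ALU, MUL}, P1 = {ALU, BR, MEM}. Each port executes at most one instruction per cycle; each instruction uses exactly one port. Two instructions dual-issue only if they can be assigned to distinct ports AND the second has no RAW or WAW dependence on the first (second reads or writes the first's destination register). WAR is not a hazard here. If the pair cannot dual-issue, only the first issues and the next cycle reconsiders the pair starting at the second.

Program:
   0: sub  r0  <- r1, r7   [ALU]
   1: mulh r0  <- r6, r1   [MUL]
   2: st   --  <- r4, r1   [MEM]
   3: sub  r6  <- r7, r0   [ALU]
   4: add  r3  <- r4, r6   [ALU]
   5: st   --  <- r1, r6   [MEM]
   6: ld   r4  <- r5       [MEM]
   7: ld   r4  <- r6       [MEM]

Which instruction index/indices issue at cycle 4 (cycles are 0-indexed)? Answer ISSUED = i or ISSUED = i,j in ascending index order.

c0: i0 sub  WAW r0
c1: i1,i2 mulh/st  pair
c2: i3 sub  RAW r6
c3: i4,i5 add/st  pair
c4: i6 ld  no-port MEM/MEM
c5: i7 ld  tail

ISSUED = 6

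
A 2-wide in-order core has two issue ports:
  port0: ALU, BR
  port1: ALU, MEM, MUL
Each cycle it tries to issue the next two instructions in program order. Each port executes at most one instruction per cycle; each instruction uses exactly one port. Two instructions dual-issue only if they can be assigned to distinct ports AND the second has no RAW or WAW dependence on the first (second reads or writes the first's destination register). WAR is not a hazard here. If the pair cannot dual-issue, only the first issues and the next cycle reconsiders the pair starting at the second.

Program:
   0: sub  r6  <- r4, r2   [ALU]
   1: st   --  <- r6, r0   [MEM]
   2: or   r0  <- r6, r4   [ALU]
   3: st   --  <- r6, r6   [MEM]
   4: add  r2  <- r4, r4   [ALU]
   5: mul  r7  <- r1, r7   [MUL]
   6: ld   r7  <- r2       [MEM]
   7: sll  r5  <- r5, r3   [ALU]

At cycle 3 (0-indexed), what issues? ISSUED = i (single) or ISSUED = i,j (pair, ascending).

0. sub.ALU @i0  | RAW r6
1. st.MEM/or.ALU @i1&i2  | dual
2. st.MEM/add.ALU @i3&i4  | dual
3. mul.MUL @i5  | no-port MUL/MEM
4. ld.MEM/sll.ALU @i6&i7  | dual

ISSUED = 5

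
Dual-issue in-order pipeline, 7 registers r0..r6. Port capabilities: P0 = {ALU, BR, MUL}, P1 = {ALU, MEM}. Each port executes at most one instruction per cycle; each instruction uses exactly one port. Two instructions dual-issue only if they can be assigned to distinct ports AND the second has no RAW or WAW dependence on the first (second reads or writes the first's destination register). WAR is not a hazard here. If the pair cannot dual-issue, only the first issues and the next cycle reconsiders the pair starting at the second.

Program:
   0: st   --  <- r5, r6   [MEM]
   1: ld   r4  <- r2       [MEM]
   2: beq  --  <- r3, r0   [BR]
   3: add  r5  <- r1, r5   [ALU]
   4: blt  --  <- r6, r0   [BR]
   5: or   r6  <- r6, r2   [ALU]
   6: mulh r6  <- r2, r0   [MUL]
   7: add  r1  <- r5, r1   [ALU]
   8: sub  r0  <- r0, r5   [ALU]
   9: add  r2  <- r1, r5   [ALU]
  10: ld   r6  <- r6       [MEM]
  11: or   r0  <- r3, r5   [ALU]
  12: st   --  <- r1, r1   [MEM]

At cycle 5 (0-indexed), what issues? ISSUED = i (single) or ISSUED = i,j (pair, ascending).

c0: i0 st  no-port MEM/MEM
c1: i1+i2 ld;beq  dual
c2: i3+i4 add;blt  dual
c3: i5 or  WAW r6
c4: i6+i7 mulh;add  dual
c5: i8+i9 sub;add  dual
c6: i10+i11 ld;or  dual
c7: i12 st  tail

ISSUED = 8,9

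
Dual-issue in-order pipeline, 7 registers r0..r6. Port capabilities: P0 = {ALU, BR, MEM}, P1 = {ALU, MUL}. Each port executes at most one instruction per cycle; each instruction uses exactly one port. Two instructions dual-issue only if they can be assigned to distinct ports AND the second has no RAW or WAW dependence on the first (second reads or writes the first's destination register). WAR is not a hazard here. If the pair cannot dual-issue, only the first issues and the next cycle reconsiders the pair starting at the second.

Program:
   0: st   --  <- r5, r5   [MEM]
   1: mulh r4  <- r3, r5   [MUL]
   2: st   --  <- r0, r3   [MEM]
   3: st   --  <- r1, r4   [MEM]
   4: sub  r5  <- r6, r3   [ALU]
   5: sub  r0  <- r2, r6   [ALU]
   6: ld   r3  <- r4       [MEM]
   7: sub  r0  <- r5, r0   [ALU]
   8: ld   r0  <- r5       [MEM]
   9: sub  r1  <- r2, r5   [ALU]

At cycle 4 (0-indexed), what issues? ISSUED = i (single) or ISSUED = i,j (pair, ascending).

ISSUED = 7

[0] i0&i1  st.MEM+mulh.MUL  -- dual
[1] i2  st.MEM  -- no-port MEM/MEM
[2] i3&i4  st.MEM+sub.ALU  -- dual
[3] i5&i6  sub.ALU+ld.MEM  -- dual
[4] i7  sub.ALU  -- WAW r0
[5] i8&i9  ld.MEM+sub.ALU  -- dual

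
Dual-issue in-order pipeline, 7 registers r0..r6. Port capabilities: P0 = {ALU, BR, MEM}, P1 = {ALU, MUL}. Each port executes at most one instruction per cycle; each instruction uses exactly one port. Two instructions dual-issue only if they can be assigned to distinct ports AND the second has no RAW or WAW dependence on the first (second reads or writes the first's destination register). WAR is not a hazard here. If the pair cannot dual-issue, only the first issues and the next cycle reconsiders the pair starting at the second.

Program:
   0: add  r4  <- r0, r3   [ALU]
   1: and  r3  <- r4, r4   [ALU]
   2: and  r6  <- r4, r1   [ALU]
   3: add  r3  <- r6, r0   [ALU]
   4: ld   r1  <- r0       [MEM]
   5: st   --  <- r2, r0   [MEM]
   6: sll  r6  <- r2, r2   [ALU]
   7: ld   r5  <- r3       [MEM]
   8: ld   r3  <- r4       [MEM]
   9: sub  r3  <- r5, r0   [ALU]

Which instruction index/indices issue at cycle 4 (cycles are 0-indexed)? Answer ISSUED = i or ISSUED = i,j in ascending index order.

t=0 i0:add.ALU ; RAW r4
t=1 i1/i2:and.ALU/and.ALU ; pair
t=2 i3/i4:add.ALU/ld.MEM ; pair
t=3 i5/i6:st.MEM/sll.ALU ; pair
t=4 i7:ld.MEM ; no-port MEM/MEM
t=5 i8:ld.MEM ; WAW r3
t=6 i9:sub.ALU ; tail

ISSUED = 7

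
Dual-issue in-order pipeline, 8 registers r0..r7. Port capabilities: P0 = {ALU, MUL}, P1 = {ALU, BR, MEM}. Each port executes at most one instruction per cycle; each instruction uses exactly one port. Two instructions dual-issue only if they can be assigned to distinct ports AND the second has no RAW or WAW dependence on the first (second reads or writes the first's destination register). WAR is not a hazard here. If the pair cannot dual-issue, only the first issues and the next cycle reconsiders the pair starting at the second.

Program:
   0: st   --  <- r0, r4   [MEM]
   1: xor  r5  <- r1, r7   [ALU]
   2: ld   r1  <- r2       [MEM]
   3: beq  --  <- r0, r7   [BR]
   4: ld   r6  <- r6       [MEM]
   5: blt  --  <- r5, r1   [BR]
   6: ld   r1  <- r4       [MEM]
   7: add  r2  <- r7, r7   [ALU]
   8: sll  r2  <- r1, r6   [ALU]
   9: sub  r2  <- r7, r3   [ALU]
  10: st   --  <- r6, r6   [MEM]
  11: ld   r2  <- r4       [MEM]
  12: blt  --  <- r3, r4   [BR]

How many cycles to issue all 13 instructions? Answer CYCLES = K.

CYCLES = 10

c0: i0+i1 st xor  dual
c1: i2 ld  no-port MEM/BR
c2: i3 beq  no-port BR/MEM
c3: i4 ld  no-port MEM/BR
c4: i5 blt  no-port BR/MEM
c5: i6+i7 ld add  dual
c6: i8 sll  WAW r2
c7: i9+i10 sub st  dual
c8: i11 ld  no-port MEM/BR
c9: i12 blt  tail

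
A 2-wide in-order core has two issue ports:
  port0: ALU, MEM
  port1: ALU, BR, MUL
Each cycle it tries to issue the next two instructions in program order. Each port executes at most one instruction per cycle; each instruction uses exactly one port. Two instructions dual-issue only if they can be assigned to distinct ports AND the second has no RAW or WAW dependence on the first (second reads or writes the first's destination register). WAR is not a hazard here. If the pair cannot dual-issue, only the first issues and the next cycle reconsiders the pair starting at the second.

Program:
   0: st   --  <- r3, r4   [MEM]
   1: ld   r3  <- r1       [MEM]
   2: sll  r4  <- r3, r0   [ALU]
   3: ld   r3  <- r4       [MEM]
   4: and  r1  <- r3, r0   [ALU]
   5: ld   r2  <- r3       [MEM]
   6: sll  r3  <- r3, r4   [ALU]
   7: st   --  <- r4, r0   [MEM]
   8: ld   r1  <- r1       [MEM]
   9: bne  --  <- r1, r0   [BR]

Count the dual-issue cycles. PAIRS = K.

PAIRS = 2

#0 head=0: st.MEM i0 no-port MEM/MEM
#1 head=1: ld.MEM i1 RAW r3
#2 head=2: sll.ALU i2 RAW r4
#3 head=3: ld.MEM i3 RAW r3
#4 head=4: and.ALU/ld.MEM i4&i5 2-wide
#5 head=6: sll.ALU/st.MEM i6&i7 2-wide
#6 head=8: ld.MEM i8 RAW r1
#7 head=9: bne.BR i9 tail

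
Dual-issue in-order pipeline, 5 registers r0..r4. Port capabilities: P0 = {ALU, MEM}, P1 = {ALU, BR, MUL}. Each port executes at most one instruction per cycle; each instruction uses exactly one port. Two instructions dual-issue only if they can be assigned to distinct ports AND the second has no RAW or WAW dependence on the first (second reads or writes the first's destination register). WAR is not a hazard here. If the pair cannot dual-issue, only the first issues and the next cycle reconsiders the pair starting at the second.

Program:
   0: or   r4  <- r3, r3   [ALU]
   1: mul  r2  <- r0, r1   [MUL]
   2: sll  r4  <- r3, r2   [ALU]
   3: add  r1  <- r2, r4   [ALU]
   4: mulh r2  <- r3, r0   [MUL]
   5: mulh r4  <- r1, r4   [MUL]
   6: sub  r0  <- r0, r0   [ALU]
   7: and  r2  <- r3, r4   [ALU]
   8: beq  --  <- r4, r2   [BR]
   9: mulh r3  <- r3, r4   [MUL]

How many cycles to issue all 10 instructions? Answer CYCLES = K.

0. or;mul @i0/i1  | pair
1. sll @i2  | RAW r4
2. add;mulh @i3/i4  | pair
3. mulh;sub @i5/i6  | pair
4. and @i7  | RAW r2
5. beq @i8  | no-port BR/MUL
6. mulh @i9  | tail

CYCLES = 7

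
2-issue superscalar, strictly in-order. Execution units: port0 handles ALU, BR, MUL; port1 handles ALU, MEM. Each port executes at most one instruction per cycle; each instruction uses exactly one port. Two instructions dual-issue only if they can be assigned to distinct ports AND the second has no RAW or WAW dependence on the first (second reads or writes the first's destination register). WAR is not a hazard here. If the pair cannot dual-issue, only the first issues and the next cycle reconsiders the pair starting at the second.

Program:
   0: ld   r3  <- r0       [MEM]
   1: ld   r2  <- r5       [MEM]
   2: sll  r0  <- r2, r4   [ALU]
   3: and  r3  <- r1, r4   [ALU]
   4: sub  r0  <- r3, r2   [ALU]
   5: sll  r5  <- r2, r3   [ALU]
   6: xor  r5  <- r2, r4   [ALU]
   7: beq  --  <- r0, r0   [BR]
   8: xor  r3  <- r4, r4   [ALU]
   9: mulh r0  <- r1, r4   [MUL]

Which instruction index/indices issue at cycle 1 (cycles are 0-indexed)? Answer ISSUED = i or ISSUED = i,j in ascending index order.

ISSUED = 1

#0 head=0: ld.MEM i0 no-port MEM/MEM
#1 head=1: ld.MEM i1 RAW r2
#2 head=2: sll.ALU;and.ALU i2+i3 2-wide
#3 head=4: sub.ALU;sll.ALU i4+i5 2-wide
#4 head=6: xor.ALU;beq.BR i6+i7 2-wide
#5 head=8: xor.ALU;mulh.MUL i8+i9 2-wide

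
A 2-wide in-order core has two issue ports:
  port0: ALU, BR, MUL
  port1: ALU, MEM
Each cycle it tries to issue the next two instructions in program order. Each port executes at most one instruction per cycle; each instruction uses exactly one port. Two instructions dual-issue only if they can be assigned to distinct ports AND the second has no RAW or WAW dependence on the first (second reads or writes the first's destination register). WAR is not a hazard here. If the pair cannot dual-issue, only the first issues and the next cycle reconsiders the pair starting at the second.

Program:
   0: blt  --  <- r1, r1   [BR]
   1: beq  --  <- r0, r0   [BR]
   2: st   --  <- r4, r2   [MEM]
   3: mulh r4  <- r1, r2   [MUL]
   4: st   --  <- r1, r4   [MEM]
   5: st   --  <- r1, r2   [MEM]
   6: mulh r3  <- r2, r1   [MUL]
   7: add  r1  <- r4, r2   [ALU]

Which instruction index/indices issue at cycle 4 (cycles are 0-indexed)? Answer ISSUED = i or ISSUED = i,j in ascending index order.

ISSUED = 5,6

  cy0 -> i0 (blt.BR) no-port BR/BR
  cy1 -> i1+i2 (beq.BR/st.MEM) pair
  cy2 -> i3 (mulh.MUL) RAW r4
  cy3 -> i4 (st.MEM) no-port MEM/MEM
  cy4 -> i5+i6 (st.MEM/mulh.MUL) pair
  cy5 -> i7 (add.ALU) tail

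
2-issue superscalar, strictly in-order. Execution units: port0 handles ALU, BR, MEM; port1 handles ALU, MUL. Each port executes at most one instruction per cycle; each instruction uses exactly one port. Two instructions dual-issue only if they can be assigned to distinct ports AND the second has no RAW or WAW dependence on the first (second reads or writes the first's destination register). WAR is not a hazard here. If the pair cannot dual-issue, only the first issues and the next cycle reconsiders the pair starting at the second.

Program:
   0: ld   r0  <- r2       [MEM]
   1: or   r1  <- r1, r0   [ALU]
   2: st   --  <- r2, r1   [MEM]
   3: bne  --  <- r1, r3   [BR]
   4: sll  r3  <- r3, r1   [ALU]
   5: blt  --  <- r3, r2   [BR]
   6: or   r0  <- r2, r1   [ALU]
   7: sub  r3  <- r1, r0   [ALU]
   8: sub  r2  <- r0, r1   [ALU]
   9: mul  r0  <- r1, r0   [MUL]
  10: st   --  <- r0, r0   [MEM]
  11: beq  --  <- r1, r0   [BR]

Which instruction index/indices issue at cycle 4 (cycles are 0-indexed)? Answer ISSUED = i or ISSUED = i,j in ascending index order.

ISSUED = 5,6

#0 head=0: ld i0 RAW r0
#1 head=1: or i1 RAW r1
#2 head=2: st i2 no-port MEM/BR
#3 head=3: bne+sll i3,i4 2-wide
#4 head=5: blt+or i5,i6 2-wide
#5 head=7: sub+sub i7,i8 2-wide
#6 head=9: mul i9 RAW r0
#7 head=10: st i10 no-port MEM/BR
#8 head=11: beq i11 tail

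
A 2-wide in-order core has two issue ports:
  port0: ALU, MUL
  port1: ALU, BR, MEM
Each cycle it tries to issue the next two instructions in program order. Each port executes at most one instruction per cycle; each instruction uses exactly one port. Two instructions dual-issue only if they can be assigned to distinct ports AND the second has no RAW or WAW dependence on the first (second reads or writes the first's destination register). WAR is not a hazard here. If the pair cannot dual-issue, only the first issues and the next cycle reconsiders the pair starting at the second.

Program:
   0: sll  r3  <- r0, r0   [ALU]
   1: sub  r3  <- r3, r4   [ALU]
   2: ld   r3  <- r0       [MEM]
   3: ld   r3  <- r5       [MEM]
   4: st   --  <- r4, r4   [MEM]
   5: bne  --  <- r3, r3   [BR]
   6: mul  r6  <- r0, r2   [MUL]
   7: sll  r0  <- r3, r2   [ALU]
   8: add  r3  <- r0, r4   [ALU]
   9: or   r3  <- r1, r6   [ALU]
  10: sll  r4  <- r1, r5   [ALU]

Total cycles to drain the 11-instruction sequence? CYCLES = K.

0. sll @i0  | RAW+WAW r3
1. sub @i1  | WAW r3
2. ld @i2  | no-port MEM/MEM
3. ld @i3  | no-port MEM/MEM
4. st @i4  | no-port MEM/BR
5. bne+mul @i5,i6  | pair
6. sll @i7  | RAW r0
7. add @i8  | WAW r3
8. or+sll @i9,i10  | pair

CYCLES = 9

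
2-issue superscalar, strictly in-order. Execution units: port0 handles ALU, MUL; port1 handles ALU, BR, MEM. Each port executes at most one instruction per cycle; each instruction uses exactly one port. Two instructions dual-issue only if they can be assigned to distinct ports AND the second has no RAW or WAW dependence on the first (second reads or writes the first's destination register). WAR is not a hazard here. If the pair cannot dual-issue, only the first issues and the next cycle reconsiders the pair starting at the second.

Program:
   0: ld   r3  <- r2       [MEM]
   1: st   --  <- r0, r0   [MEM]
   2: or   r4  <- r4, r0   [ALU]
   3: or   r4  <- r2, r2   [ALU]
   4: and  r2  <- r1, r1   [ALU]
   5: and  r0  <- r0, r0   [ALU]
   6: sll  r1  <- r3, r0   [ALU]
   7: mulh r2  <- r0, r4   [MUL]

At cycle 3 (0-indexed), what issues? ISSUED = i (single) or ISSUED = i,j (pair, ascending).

ISSUED = 5

c0: i0 ld.MEM  no-port MEM/MEM
c1: i1/i2 st.MEM or.ALU  pair
c2: i3/i4 or.ALU and.ALU  pair
c3: i5 and.ALU  RAW r0
c4: i6/i7 sll.ALU mulh.MUL  pair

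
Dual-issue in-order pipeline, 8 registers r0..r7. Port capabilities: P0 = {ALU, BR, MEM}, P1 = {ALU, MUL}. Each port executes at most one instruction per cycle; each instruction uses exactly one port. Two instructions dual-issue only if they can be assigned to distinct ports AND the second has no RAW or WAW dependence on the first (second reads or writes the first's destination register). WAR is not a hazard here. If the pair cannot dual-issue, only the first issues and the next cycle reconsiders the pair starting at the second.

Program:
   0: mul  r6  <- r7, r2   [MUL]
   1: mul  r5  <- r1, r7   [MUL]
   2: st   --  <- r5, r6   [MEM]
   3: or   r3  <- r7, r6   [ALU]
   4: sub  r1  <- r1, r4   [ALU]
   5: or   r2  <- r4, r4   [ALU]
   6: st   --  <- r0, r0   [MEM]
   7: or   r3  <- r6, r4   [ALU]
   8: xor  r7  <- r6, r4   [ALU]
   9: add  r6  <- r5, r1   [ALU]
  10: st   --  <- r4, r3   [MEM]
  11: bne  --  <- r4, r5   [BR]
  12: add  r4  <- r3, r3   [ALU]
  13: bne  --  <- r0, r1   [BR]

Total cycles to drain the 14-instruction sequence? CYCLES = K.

c0: i0 mul  no-port MUL/MUL
c1: i1 mul  RAW r5
c2: i2+i3 st;or  pair
c3: i4+i5 sub;or  pair
c4: i6+i7 st;or  pair
c5: i8+i9 xor;add  pair
c6: i10 st  no-port MEM/BR
c7: i11+i12 bne;add  pair
c8: i13 bne  tail

CYCLES = 9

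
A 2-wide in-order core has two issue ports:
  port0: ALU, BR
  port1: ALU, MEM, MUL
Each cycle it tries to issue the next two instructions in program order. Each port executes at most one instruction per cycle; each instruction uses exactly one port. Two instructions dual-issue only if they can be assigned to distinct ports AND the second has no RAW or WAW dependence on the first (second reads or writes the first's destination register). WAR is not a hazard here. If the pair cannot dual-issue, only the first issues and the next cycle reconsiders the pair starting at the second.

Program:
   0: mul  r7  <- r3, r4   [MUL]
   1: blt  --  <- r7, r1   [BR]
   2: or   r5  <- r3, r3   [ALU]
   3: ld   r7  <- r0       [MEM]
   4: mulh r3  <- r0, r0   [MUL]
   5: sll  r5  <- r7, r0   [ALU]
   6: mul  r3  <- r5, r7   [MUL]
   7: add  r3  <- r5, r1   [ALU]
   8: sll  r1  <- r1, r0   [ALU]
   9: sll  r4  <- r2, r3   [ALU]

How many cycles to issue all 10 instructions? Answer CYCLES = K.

#0 head=0: mul i0 RAW r7
#1 head=1: blt+or i1,i2 2-wide
#2 head=3: ld i3 no-port MEM/MUL
#3 head=4: mulh+sll i4,i5 2-wide
#4 head=6: mul i6 WAW r3
#5 head=7: add+sll i7,i8 2-wide
#6 head=9: sll i9 tail

CYCLES = 7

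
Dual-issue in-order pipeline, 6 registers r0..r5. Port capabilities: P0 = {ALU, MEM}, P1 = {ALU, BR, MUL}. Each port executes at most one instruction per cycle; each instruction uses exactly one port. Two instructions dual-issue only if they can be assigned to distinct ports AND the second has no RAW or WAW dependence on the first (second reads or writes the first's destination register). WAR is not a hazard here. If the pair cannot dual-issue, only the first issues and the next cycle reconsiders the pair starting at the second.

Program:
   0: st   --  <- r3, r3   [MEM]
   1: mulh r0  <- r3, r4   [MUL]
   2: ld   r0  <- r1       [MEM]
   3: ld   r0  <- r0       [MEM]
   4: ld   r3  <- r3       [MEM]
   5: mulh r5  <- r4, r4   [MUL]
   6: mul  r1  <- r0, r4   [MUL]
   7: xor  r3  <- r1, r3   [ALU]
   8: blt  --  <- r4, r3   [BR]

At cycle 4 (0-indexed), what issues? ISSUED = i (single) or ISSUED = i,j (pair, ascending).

c0: i0+i1 st.MEM;mulh.MUL  dual
c1: i2 ld.MEM  no-port MEM/MEM
c2: i3 ld.MEM  no-port MEM/MEM
c3: i4+i5 ld.MEM;mulh.MUL  dual
c4: i6 mul.MUL  RAW r1
c5: i7 xor.ALU  RAW r3
c6: i8 blt.BR  tail

ISSUED = 6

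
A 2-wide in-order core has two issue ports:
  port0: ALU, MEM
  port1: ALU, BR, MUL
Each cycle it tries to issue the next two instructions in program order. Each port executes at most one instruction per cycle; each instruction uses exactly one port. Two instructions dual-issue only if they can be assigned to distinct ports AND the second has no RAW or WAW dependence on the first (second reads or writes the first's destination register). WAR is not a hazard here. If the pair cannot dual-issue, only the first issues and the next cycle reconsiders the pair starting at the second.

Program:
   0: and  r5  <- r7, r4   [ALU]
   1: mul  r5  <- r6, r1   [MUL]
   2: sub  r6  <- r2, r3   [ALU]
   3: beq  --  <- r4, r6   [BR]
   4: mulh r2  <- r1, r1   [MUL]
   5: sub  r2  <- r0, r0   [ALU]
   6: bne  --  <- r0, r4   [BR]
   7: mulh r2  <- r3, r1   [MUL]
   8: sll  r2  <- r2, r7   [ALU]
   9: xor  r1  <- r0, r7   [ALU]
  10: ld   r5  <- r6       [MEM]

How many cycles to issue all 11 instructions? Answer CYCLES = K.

CYCLES = 8

t=0 i0:and.ALU ; WAW r5
t=1 i1,i2:mul.MUL sub.ALU ; dual
t=2 i3:beq.BR ; no-port BR/MUL
t=3 i4:mulh.MUL ; WAW r2
t=4 i5,i6:sub.ALU bne.BR ; dual
t=5 i7:mulh.MUL ; RAW+WAW r2
t=6 i8,i9:sll.ALU xor.ALU ; dual
t=7 i10:ld.MEM ; tail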